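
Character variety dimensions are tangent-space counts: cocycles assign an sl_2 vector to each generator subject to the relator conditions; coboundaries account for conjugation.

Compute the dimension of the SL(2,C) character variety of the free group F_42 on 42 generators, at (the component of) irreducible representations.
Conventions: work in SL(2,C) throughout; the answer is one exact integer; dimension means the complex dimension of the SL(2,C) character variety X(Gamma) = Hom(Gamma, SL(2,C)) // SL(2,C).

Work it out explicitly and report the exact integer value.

123

Here Gamma is free of rank 42 — no relator constrains a cocycle.
A cocycle picks one sl_2 vector per generator freely, giving dim Z^1 = 3*42 = 126.
At an irreducible rho the centralizer of the image in sl_2 is 0, so the coboundary map sl_2 -> Z^1 is injective: dim B^1 = 3.
dim X = dim H^1 = dim Z^1 - dim B^1 = 126 - 3 = 123.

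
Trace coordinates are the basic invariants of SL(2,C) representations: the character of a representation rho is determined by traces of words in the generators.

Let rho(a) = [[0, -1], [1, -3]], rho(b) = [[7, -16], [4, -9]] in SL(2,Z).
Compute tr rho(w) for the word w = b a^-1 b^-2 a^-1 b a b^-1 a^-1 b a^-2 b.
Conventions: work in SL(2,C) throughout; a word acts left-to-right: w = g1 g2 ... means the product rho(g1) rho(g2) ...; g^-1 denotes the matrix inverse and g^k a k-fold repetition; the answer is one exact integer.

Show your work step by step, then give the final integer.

-4811

rho(b) = [[7, -16], [4, -9]]
... * rho(a^-1) = [[-3, 1], [-1, 0]]  ->  [[-5, 7], [-3, 4]]
... * rho(b^-1) = [[-9, 16], [-4, 7]]  ->  [[17, -31], [11, -20]]
... * rho(b^-1) = [[-9, 16], [-4, 7]]  ->  [[-29, 55], [-19, 36]]
... * rho(a^-1) = [[-3, 1], [-1, 0]]  ->  [[32, -29], [21, -19]]
... * rho(b) = [[7, -16], [4, -9]]  ->  [[108, -251], [71, -165]]
... * rho(a) = [[0, -1], [1, -3]]  ->  [[-251, 645], [-165, 424]]
... * rho(b^-1) = [[-9, 16], [-4, 7]]  ->  [[-321, 499], [-211, 328]]
... * rho(a^-1) = [[-3, 1], [-1, 0]]  ->  [[464, -321], [305, -211]]
... * rho(b) = [[7, -16], [4, -9]]  ->  [[1964, -4535], [1291, -2981]]
... * rho(a^-1) = [[-3, 1], [-1, 0]]  ->  [[-1357, 1964], [-892, 1291]]
... * rho(a^-1) = [[-3, 1], [-1, 0]]  ->  [[2107, -1357], [1385, -892]]
... * rho(b) = [[7, -16], [4, -9]]  ->  [[9321, -21499], [6127, -14132]]
tr = 9321 + -14132 = -4811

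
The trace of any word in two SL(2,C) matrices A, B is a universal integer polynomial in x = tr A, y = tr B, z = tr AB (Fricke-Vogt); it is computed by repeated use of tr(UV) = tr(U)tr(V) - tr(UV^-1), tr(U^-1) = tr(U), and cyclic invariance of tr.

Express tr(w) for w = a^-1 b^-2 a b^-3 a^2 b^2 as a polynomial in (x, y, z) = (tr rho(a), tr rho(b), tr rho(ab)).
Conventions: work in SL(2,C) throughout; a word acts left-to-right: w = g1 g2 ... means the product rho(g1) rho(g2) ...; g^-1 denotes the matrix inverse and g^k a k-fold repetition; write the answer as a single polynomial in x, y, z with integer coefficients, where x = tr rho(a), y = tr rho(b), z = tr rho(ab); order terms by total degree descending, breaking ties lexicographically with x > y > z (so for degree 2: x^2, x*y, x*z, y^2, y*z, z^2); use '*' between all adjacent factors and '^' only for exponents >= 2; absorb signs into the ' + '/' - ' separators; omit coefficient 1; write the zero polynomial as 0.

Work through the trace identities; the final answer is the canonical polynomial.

next, trace(b^2 a) = trace(b) trace(a b) - trace(a) = y*z - x
next, trace(b^2) = trace(b) trace(b) - trace(1) = y^2 - 2
trace(a^2 b^2) = trace(a) trace(b^2 a) - trace(b^2) = x*y*z - x^2 - y^2 + 2
next, trace(b a^2) = trace(a) trace(b a) - trace(b) = x*z - y
and trace(a^3 b) = trace(a) trace(b a^2) - trace(b a) = x^2*z - x*y - z
trace(a^2) = trace(a) trace(a) - trace(1) = x^2 - 2
and trace(a^3) = trace(a) trace(a^2) - trace(a) = x^3 - 3*x
next, trace(b a^3 b) = trace(b) trace(a^3 b) - trace(a^3) = x^2*y*z - x^3 - x*y^2 - y*z + 3*x
and trace(b a^3 b^2) = trace(b) trace(b a^3 b) - trace(b a^3) = x^2*y^2*z - x^3*y - x*y^3 - x^2*z - y^2*z + 4*x*y + z
trace(b a b a) = trace(a b) trace(a b) - trace(1) = z^2 - 2
next, trace(b a b a^2) = trace(a) trace(b a b a) - trace(b a b) = x*z^2 - y*z - x
and trace(a b a^3 b) = trace(a) trace(b a b a^2) - trace(b a b a) = x^2*z^2 - x*y*z - x^2 - z^2 + 2
and trace(a b a^3) = trace(a) trace(a^2 b a) - trace(a^2 b) = x^3*z - x^2*y - 2*x*z + y
next, trace(b a^3 b^2 a) = trace(b) trace(a b a^3 b) - trace(a b a^3) = x^2*y*z^2 - x^3*z - x*y^2*z - y*z^2 + 2*x*z + y
trace(a^3 b^2 a^-1 b) = trace(b a^3 b^2) trace(a) - trace(b a^3 b^2 a) = x^3*y^2*z - x^4*y - x^2*y^3 - x^2*y*z^2 + 4*x^2*y + y*z^2 - x*z - y
next, trace(a^2 b^2 a^-1 b^-1 a) = trace(a^3 b^2 a^-1) trace(b) - trace(a^3 b^2 a^-1 b) = -x^3*y^2*z + x^4*y + x^2*y^3 + x^2*y*z^2 + x*y^2*z - 5*x^2*y - y^3 - y*z^2 + x*z + 3*y
and trace(b a^2 b^2) = trace(b) trace(b a^2 b) - trace(b a^2) = x*y^2*z - x^2*y - y^3 - x*z + 3*y
trace(b^2 a b a) = trace(b) trace(a b a b) - trace(a b a) = y*z^2 - x*z - y
and trace(b^2 a b) = trace(b) trace(a b^2) - trace(a b) = y^2*z - x*y - z
and trace(a b a^2 b^2) = trace(a) trace(b^2 a b a) - trace(b^2 a b) = x*y*z^2 - x^2*z - y^2*z + z
trace(b a b a^2 b^2) = trace(b) trace(a b a^2 b^2) - trace(a b a^2 b) = x*y^2*z^2 - x^2*y*z - y^3*z - x*z^2 + 2*y*z + x
trace(b a b a b a) = trace(a b a b) trace(a b) - trace(b a) = z^3 - 3*z
and trace(a b a b a^2 b) = trace(a) trace(b a b a b a) - trace(b a b a b) = x*z^3 - y*z^2 - 2*x*z + y
trace(b a b a^2 b^2 a) = trace(b) trace(a b a b a^2 b) - trace(a b a b a^2) = x*y*z^3 - x^2*z^2 - y^2*z^2 - x*y*z + x^2 + y^2 + z^2 - 2
next, trace(a b a^2 b^2 a^-1 b) = trace(b a b a^2 b^2) trace(a) - trace(b a b a^2 b^2 a) = x^2*y^2*z^2 - x^3*y*z - x*y^3*z - x*y*z^3 + y^2*z^2 + 3*x*y*z - y^2 - z^2 + 2
trace(a^2 b^2 a^-1 b^-1 a b) = trace(a b a^2 b^2 a^-1) trace(b) - trace(a b a^2 b^2 a^-1 b) = -x^2*y^2*z^2 + x^3*y*z + 2*x*y^3*z + x*y*z^3 - x^2*y^2 - y^4 - y^2*z^2 - 4*x*y*z + 4*y^2 + z^2 - 2
trace(b^-1 a^2 b^2 a^-1 b^-1 a) = trace(a^2 b^2 a^-1 b^-1 a) trace(b) - trace(a^2 b^2 a^-1 b^-1 a b) = -x^3*y^3*z + x^4*y^2 + x^2*y^4 + 2*x^2*y^2*z^2 - x^3*y*z - x*y^3*z - x*y*z^3 - 4*x^2*y^2 + 5*x*y*z - y^2 - z^2 + 2
trace(a b^-2 a^2 b^2 a^-1 b^-1) = trace(b^-1 a^2 b^2 a^-1 b^-1 a) trace(b) - trace(b^-1 a^2 b^2 a^-1 b^-1 a b) = -x^3*y^4*z + x^4*y^3 + x^2*y^5 + 2*x^2*y^3*z^2 - x*y^4*z - x*y^2*z^3 - x^4*y - 5*x^2*y^3 - x^2*y*z^2 + 4*x*y^2*z + 5*x^2*y - x*z - y
next, trace(b^-1 a^2 b^2 a^-1 b^-2 a b^-1) = trace(a b^-2 a^2 b^2 a^-1 b^-1) trace(b) - trace(a b^-2 a^2 b^2 a^-1) = -x^3*y^5*z + x^4*y^4 + x^2*y^6 + 2*x^2*y^4*z^2 - x*y^5*z - x*y^3*z^3 - x^4*y^2 - 5*x^2*y^4 - x^2*y^2*z^2 + 4*x*y^3*z + 5*x^2*y^2 - x*y*z - x^2 - y^2 + 2
trace(a^4) = trace(a) trace(a^3) - trace(a^2) = x^4 - 4*x^2 + 2
next, trace(a^3 b^2 a) = trace(b) trace(a^4 b) - trace(a^4) = x^3*y*z - x^4 - x^2*y^2 - 2*x*y*z + 4*x^2 + y^2 - 2
and trace(a^3 b^2 a b^-1) = trace(a^3 b^2 a) trace(b) - trace(a^3 b^2 a b) = x^3*y^2*z - x^4*y - x^2*y^3 - x^2*y*z^2 + x^3*z - x*y^2*z + 4*x^2*y + y^3 + y*z^2 - 2*x*z - 3*y
next, trace(b^-2 a^3 b^2 a) = trace(a^3 b^2 a b^-1) trace(b) - trace(a^3 b^2 a) = x^3*y^3*z - x^4*y^2 - x^2*y^4 - x^2*y^2*z^2 - x*y^3*z + x^4 + 5*x^2*y^2 + y^4 + y^2*z^2 - 4*x^2 - 4*y^2 + 2
next, trace(a^2 b^2 a^-1 b^-2 a) = trace(b^-2 a^3 b^2) trace(a) - trace(b^-2 a^3 b^2 a) = -x^3*y^3*z + x^4*y^2 + x^2*y^4 + x^2*y^2*z^2 + x*y^3*z - 5*x^2*y^2 - y^4 - y^2*z^2 + x^2 + 4*y^2 - 2
and trace(b^2 a^2 b a) = trace(a) trace(b a b^2 a) - trace(b a b^2) = x*y*z^2 - x^2*z - y^2*z + z
next, trace(a b a^2 b^2 a) = trace(a) trace(b^2 a^2 b a) - trace(b^2 a^2 b) = x^2*y*z^2 - x^3*z - 2*x*y^2*z + x^2*y + y^3 + 2*x*z - 3*y
trace(b^-1 a b a^2 b^2 a) = trace(a b a^2 b^2 a) trace(b) - trace(a b a^2 b^2 a b) = x^2*y^2*z^2 - x^3*y*z - 2*x*y^3*z - x*y*z^3 + x^2*y^2 + x^2*z^2 + y^4 + y^2*z^2 + 3*x*y*z - x^2 - 4*y^2 - z^2 + 2
next, trace(b^-2 a b a^2 b^2 a) = trace(b^-1 a b a^2 b^2 a) trace(b) - trace(b^-1 a b a^2 b^2 a b) = x^2*y^3*z^2 - x^3*y^2*z - 2*x*y^4*z - x*y^2*z^3 + x^2*y^3 + y^5 + y^3*z^2 + x^3*z + 5*x*y^2*z - 2*x^2*y - 5*y^3 - y*z^2 - 2*x*z + 5*y
next, trace(a^2 b^2 a^-1 b^-2 a b) = trace(b^-2 a b a^2 b^2) trace(a) - trace(b^-2 a b a^2 b^2 a) = -x^2*y^3*z^2 + x^3*y^2*z + 2*x*y^4*z + x*y^2*z^3 - x^2*y^3 - y^5 - y^3*z^2 - 5*x*y^2*z + x^2*y + 5*y^3 + y*z^2 + x*z - 5*y
and trace(b^-1 a^2 b^2 a^-1 b^-2 a) = trace(a^2 b^2 a^-1 b^-2 a) trace(b) - trace(a^2 b^2 a^-1 b^-2 a b) = -x^3*y^4*z + x^4*y^3 + x^2*y^5 + 2*x^2*y^3*z^2 - x^3*y^2*z - x*y^4*z - x*y^2*z^3 - 4*x^2*y^3 + 5*x*y^2*z - y^3 - y*z^2 - x*z + 3*y
next, trace(a^-1 b^-2 a b^-3 a^2 b^2) = trace(b^-1 a^2 b^2 a^-1 b^-2 a b^-1) trace(b) - trace(b^-1 a^2 b^2 a^-1 b^-2 a) = -x^3*y^6*z + x^4*y^5 + x^2*y^7 + 2*x^2*y^5*z^2 + x^3*y^4*z - x*y^6*z - x*y^4*z^3 - 2*x^4*y^3 - 6*x^2*y^5 - 3*x^2*y^3*z^2 + x^3*y^2*z + 5*x*y^4*z + x*y^2*z^3 + 9*x^2*y^3 - 6*x*y^2*z - x^2*y + y*z^2 + x*z - y

-x^3*y^6*z + x^4*y^5 + x^2*y^7 + 2*x^2*y^5*z^2 + x^3*y^4*z - x*y^6*z - x*y^4*z^3 - 2*x^4*y^3 - 6*x^2*y^5 - 3*x^2*y^3*z^2 + x^3*y^2*z + 5*x*y^4*z + x*y^2*z^3 + 9*x^2*y^3 - 6*x*y^2*z - x^2*y + y*z^2 + x*z - y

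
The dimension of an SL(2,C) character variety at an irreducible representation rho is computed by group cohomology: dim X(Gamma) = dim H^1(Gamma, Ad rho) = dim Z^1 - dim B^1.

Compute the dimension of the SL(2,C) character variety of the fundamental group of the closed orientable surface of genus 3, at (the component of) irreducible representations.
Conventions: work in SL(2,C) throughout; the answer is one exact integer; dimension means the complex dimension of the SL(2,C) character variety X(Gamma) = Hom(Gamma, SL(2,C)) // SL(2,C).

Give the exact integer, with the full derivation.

The genus-3 surface group: 2g = 6 generators, one relator prod [a_i, b_i].
Before the relator condition, cocycle space has dim 3*6 = 18.
d_2 is surjective at irreducible rho (its cokernel H^2 is dual to H^0 = 0), so dim Z^1 = 18 - 3 = 15.
As always at irreducible rho, dim B^1 = 3.
dim X = dim H^1 = 15 - 3 = 12.

12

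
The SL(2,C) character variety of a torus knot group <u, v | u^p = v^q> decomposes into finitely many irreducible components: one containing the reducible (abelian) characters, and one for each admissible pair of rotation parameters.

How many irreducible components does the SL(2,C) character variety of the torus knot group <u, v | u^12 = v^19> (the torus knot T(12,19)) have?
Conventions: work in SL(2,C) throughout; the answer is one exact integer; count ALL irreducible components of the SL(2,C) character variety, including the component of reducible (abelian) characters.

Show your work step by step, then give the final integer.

100

In the torus knot group T(12,19), u^12 = v^19 is central, so an irreducible representation sends it to +I or -I (Schur).
On an irreducible component, tr(u) is locked at 2*cos(pi*alpha/12) for some alpha in 1..11, and tr(v) at 2*cos(pi*beta/19) for some beta in 1..18.
u^12 = (-1)^alpha I and v^19 = (-1)^beta I must agree, so alpha and beta have equal parity.
Enumerate parity-matched pairs: 6*9 odd-odd plus 5*9 even-even gives 99.
components with irreducible characters: 99; plus the single component of reducible (abelian) characters: total 100.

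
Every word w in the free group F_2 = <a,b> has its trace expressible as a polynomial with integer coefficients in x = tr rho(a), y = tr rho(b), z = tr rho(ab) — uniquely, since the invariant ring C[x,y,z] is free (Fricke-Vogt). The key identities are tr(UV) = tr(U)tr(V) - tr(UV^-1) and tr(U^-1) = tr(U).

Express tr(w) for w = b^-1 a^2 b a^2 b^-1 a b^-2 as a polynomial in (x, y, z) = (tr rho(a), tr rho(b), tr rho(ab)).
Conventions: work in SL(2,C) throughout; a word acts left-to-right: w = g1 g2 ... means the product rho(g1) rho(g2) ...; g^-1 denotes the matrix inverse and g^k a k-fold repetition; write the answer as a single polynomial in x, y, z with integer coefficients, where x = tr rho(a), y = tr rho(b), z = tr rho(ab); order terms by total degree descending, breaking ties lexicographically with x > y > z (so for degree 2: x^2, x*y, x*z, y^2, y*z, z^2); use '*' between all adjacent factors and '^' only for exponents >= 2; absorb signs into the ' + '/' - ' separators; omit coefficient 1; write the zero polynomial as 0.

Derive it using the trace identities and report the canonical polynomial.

x^4*y^4*z - x^3*y^5 - 2*x^3*y^3*z^2 - 2*x^4*y^2*z + x^2*y^4*z + x^2*y^2*z^3 + 2*x^3*y^3 + 3*x^3*y*z^2 - x^2*y^2*z - x^2*z^3 + 2*x*y^3 - x*y*z^2 + x^2*z - y^2*z - 4*x*y + z

trace(b a^2) = trace(a) * trace(b a) - trace(b)  (reduce the a square) = x*z - y
trace(a^2 b a) = trace(a) * trace(b a^2) - trace(b a)  (reduce the a square) = x^2*z - x*y - z
trace(a b a^3) = trace(a) * trace(a^2 b a) - trace(a^2 b)  (reduce the a square) = x^3*z - x^2*y - 2*x*z + y
trace(a^3 b a^2) = trace(a) * trace(a b a^3) - trace(a b a^2)  (reduce the a square) = x^4*z - x^3*y - 3*x^2*z + 2*x*y + z
apply: trace(b a b a) = trace(b a) * trace(b a) - trace(1)  (split on b) = z^2 - 2
apply: trace(b a b) = trace(b) * trace(a b) - trace(a)  (reduce the b square) = y*z - x
trace(b a b a^2) = trace(a) * trace(b a b a) - trace(b a b)  (reduce the a square) = x*z^2 - y*z - x
use: trace(b a^3 b a) = trace(a) * trace(b a b a^2) - trace(b a b a)  (reduce the a square) = x^2*z^2 - x*y*z - x^2 - z^2 + 2
trace(a^2) = trace(a) * trace(a) - trace(1)  (reduce the a square) = x^2 - 2
apply: trace(a^3) = trace(a) * trace(a^2) - trace(a)  (reduce the a square) = x^3 - 3*x
trace(b a^3 b) = trace(b) * trace(a^3 b) - trace(a^3)  (reduce the b square) = x^2*y*z - x^3 - x*y^2 - y*z + 3*x
trace(a^3 b a^2 b) = trace(a) * trace(b a^3 b a) - trace(b a^3 b)  (reduce the a square) = x^3*z^2 - 2*x^2*y*z + x*y^2 - x*z^2 + y*z - x
apply: trace(a^2 b a^2 b^-1 a) = trace(a^3 b a^2) * trace(b) - trace(a^3 b a^2 b)  (eliminate b^-1) = x^4*y*z - x^3*y^2 - x^3*z^2 - x^2*y*z + x*y^2 + x*z^2 + x
use: trace(b a b a b a) = trace(a b a b) * trace(a b) - trace(b a)  (split on a) = z^3 - 3*z
trace(b a b a b) = trace(b) * trace(a b a b) - trace(a b a)  (reduce the b square) = y*z^2 - x*z - y
trace(b a^2 b a b a) = trace(a) * trace(b a b a b a) - trace(b a b a b)  (reduce the a square) = x*z^3 - y*z^2 - 2*x*z + y
trace(b a^2 b a b) = trace(b) * trace(a^2 b a b) - trace(a^2 b a)  (reduce the b square) = x*y*z^2 - x^2*z - y^2*z + z
trace(a b a^2 b a^2 b) = trace(a) * trace(b a^2 b a b a) - trace(b a^2 b a b)  (reduce the a square) = x^2*z^3 - 2*x*y*z^2 - x^2*z + y^2*z + x*y - z
apply: trace(a^2 b a^2 b^-1 a b) = trace(a b a^2 b a^2) * trace(b) - trace(a b a^2 b a^2 b)  (eliminate b^-1) = x^3*y*z^2 - 2*x^2*y^2*z - x^2*z^3 + x*y^3 + x*y*z^2 + x^2*z - 2*x*y + z
apply: trace(a^2 b a^2 b^-1 a b^-1) = trace(a^2 b a^2 b^-1 a) * trace(b) - trace(a^2 b a^2 b^-1 a b)  (eliminate b^-1) = x^4*y^2*z - x^3*y^3 - 2*x^3*y*z^2 + x^2*y^2*z + x^2*z^3 - x^2*z + 3*x*y - z
apply: trace(b^-2 a^2 b a^2 b^-1 a) = trace(a^2 b a^2 b^-1 a b^-1) * trace(b) - trace(a^2 b a^2 b^-1 a)  (eliminate b^-1) = x^4*y^3*z - x^3*y^4 - 2*x^3*y^2*z^2 - x^4*y*z + x^2*y^3*z + x^2*y*z^3 + x^3*y^2 + x^3*z^2 + 2*x*y^2 - x*z^2 - y*z - x
apply: trace(b^-1 a^2 b a^2 b^-1 a b^-2) = trace(b^-2 a^2 b a^2 b^-1 a) * trace(b) - trace(b^-2 a^2 b a^2 b^-1 a b)  (eliminate b^-1) = x^4*y^4*z - x^3*y^5 - 2*x^3*y^3*z^2 - 2*x^4*y^2*z + x^2*y^4*z + x^2*y^2*z^3 + 2*x^3*y^3 + 3*x^3*y*z^2 - x^2*y^2*z - x^2*z^3 + 2*x*y^3 - x*y*z^2 + x^2*z - y^2*z - 4*x*y + z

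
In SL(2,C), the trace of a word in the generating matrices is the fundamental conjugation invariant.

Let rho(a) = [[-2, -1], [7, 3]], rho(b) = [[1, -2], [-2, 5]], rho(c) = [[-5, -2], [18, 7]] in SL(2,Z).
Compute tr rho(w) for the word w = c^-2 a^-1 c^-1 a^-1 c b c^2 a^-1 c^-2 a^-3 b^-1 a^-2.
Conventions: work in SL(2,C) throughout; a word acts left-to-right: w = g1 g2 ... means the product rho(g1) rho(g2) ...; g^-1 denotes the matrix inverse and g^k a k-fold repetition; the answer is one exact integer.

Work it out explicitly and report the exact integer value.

-1933

rho(c^-1) = [[7, 2], [-18, -5]]
... * rho(c^-1) = [[7, 2], [-18, -5]]  ->  [[13, 4], [-36, -11]]
... * rho(a^-1) = [[3, 1], [-7, -2]]  ->  [[11, 5], [-31, -14]]
... * rho(c^-1) = [[7, 2], [-18, -5]]  ->  [[-13, -3], [35, 8]]
... * rho(a^-1) = [[3, 1], [-7, -2]]  ->  [[-18, -7], [49, 19]]
... * rho(c) = [[-5, -2], [18, 7]]  ->  [[-36, -13], [97, 35]]
... * rho(b) = [[1, -2], [-2, 5]]  ->  [[-10, 7], [27, -19]]
... * rho(c) = [[-5, -2], [18, 7]]  ->  [[176, 69], [-477, -187]]
... * rho(c) = [[-5, -2], [18, 7]]  ->  [[362, 131], [-981, -355]]
... * rho(a^-1) = [[3, 1], [-7, -2]]  ->  [[169, 100], [-458, -271]]
... * rho(c^-1) = [[7, 2], [-18, -5]]  ->  [[-617, -162], [1672, 439]]
... * rho(c^-1) = [[7, 2], [-18, -5]]  ->  [[-1403, -424], [3802, 1149]]
... * rho(a^-1) = [[3, 1], [-7, -2]]  ->  [[-1241, -555], [3363, 1504]]
... * rho(a^-1) = [[3, 1], [-7, -2]]  ->  [[162, -131], [-439, 355]]
... * rho(a^-1) = [[3, 1], [-7, -2]]  ->  [[1403, 424], [-3802, -1149]]
... * rho(b^-1) = [[5, 2], [2, 1]]  ->  [[7863, 3230], [-21308, -8753]]
... * rho(a^-1) = [[3, 1], [-7, -2]]  ->  [[979, 1403], [-2653, -3802]]
... * rho(a^-1) = [[3, 1], [-7, -2]]  ->  [[-6884, -1827], [18655, 4951]]
tr = -6884 + 4951 = -1933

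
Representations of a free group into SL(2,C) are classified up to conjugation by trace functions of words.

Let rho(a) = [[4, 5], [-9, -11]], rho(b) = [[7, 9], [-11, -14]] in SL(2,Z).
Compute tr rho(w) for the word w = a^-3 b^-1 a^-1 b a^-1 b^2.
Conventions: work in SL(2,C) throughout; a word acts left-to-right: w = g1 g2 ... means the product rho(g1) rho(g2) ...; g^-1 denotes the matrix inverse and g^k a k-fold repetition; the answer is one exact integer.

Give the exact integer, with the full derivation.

-45983

rho(a^-1) = [[-11, -5], [9, 4]]
... * rho(a^-1) = [[-11, -5], [9, 4]]  ->  [[76, 35], [-63, -29]]
... * rho(a^-1) = [[-11, -5], [9, 4]]  ->  [[-521, -240], [432, 199]]
... * rho(b^-1) = [[-14, -9], [11, 7]]  ->  [[4654, 3009], [-3859, -2495]]
... * rho(a^-1) = [[-11, -5], [9, 4]]  ->  [[-24113, -11234], [19994, 9315]]
... * rho(b) = [[7, 9], [-11, -14]]  ->  [[-45217, -59741], [37493, 49536]]
... * rho(a^-1) = [[-11, -5], [9, 4]]  ->  [[-40282, -12879], [33401, 10679]]
... * rho(b) = [[7, 9], [-11, -14]]  ->  [[-140305, -182232], [116338, 151103]]
... * rho(b) = [[7, 9], [-11, -14]]  ->  [[1022417, 1288503], [-847767, -1068400]]
tr = 1022417 + -1068400 = -45983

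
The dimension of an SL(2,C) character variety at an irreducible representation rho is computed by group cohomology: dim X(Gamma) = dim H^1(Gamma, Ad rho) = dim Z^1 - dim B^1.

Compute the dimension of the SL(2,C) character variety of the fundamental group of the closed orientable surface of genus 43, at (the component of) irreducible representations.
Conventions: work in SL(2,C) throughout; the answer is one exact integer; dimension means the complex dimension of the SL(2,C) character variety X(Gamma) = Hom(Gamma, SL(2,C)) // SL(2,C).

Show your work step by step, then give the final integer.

pi_1 of the closed genus-43 surface has 86 generators bound by the single product-of-commutators relator.
Unconstrained cocycle data is one sl_2 vector per generator (258 dimensions), cut by the relator condition d_2(z) = 0.
At an irreducible rho, H^2 = coker(d_2) vanishes (Poincare duality: H^2 is dual to H^0 = invariants = 0), so d_2 is surjective onto sl_2 and dim Z^1 = 258 - 3 = 255.
As always at irreducible rho, dim B^1 = 3.
Hence dim X = 255 - 3 = 252.

252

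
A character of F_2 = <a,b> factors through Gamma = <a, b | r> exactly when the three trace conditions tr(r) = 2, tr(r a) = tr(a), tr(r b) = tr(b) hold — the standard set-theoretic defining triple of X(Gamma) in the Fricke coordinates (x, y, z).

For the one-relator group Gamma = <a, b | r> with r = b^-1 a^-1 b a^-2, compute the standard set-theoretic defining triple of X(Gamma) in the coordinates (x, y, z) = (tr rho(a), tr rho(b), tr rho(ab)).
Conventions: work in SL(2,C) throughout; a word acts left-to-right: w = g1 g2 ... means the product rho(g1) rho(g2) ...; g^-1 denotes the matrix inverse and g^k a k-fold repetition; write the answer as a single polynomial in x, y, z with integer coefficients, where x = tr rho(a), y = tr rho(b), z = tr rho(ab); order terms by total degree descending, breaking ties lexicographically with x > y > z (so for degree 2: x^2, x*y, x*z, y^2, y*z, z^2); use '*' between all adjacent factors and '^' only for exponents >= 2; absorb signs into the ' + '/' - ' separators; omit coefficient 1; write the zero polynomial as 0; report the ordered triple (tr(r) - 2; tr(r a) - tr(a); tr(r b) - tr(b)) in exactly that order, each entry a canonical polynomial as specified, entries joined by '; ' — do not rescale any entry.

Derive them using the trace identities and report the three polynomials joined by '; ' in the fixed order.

x^2*y*z - x*y^2 - x*z^2 + x - 2; x*y*z - y^2 - z^2 - x + 2; x^3*y - x^2*z - 2*x*y - y + z

and trace(a^-1 b) = trace(b) trace(a) - trace(b a)  (eliminate a^-1) = x*y - z
trace(a^-1 b a^-1) = trace(a^-1 b) trace(a) - trace(a^-1 b a)  (eliminate a^-1) = x^2*y - x*z - y
trace(b^2) = trace(b) trace(b) - trace(1)  (reduce the b square) = y^2 - 2
trace(b^2 a) = trace(b) trace(a b) - trace(a)  (reduce the b square) = y*z - x
next, trace(b a^-1 b) = trace(b^2) trace(a) - trace(b^2 a)  (eliminate a^-1) = x*y^2 - y*z - x
next, trace(b a b a) = trace(a b) trace(a b) - trace(1)  (split on a) = z^2 - 2
trace(b a^-1 b a) = trace(b a b) trace(a) - trace(b a b a)  (eliminate a^-1) = x*y*z - x^2 - z^2 + 2
next, trace(a^-1 b a^-1 b) = trace(b a^-1 b) trace(a) - trace(b a^-1 b a)  (eliminate a^-1) = x^2*y^2 - 2*x*y*z + z^2 - 2
trace(a^-1 b^-1 a^-1 b) = trace(a^-1 b a^-1) trace(b) - trace(a^-1 b a^-1 b)  (eliminate b^-1) = x*y*z - y^2 - z^2 + 2
next, trace(b^-1 a^-1 b a^-2) = trace(a^-1 b^-1 a^-1 b) trace(a) - trace(a^-1 b^-1 a^-1 b a)  (eliminate a^-1) = x^2*y*z - x*y^2 - x*z^2 + x
trace(a^-1 b a^-2) = trace(a^-1 b a^-1) trace(a) - trace(a^-1 b)  (eliminate a^-1) = x^3*y - x^2*z - 2*x*y + z
assemble the triple (trace(r) - 2; trace(r a) - x; trace(r b) - y)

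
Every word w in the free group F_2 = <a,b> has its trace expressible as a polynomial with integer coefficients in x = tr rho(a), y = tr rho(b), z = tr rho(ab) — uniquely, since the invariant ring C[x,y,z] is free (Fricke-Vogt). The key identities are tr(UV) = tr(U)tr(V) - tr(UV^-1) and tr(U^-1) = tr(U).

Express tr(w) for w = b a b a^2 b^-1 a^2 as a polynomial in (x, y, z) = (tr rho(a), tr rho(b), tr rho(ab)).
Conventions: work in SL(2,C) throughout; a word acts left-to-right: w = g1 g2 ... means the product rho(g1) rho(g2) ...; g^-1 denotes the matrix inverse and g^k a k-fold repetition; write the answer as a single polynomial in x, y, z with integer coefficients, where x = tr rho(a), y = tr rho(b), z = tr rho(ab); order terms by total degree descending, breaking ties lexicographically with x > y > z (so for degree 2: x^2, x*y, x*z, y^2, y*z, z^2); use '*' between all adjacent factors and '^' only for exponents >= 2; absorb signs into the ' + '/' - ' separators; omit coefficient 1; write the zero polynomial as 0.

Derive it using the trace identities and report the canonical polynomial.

use: trace(b a b a) = trace(b a) * trace(b a) - trace(1)   [split at a repeated b] = z^2 - 2
trace(b a b) = trace(b) * trace(a b) - trace(a)   [square of b] = y*z - x
apply: trace(b a b a^2) = trace(a) * trace(b a b a) - trace(b a b)   [square of a] = x*z^2 - y*z - x
apply: trace(a b a b a^2) = trace(a) * trace(b a b a^2) - trace(b a b a)   [square of a] = x^2*z^2 - x*y*z - x^2 - z^2 + 2
use: trace(a^2 b a b a^2) = trace(a) * trace(a b a b a^2) - trace(a b a b a)   [square of a] = x^3*z^2 - x^2*y*z - x^3 - 2*x*z^2 + y*z + 3*x
use: trace(b a b a b a) = trace(a b) * trace(a b a b) - trace(a^-1 b^-1)   [split at a repeated a] = z^3 - 3*z
trace(a b a) = trace(a) * trace(b a) - trace(b)   [square of a] = x*z - y
trace(b a b a b) = trace(b) * trace(a b a b) - trace(a b a)   [square of b] = y*z^2 - x*z - y
trace(b a^2 b a b a) = trace(a) * trace(b a b a b a) - trace(b a b a b)   [square of a] = x*z^3 - y*z^2 - 2*x*z + y
trace(b a b^2) = trace(b) * trace(a b^2) - trace(a b)   [square of b] = y^2*z - x*y - z
use: trace(b a^2 b a b) = trace(a) * trace(b a b^2 a) - trace(b a b^2)   [square of a] = x*y*z^2 - x^2*z - y^2*z + z
trace(a^2 b a b a^2 b) = trace(a) * trace(b a^2 b a b a) - trace(b a^2 b a b)   [square of a] = x^2*z^3 - 2*x*y*z^2 - x^2*z + y^2*z + x*y - z
use: trace(b a b a^2 b^-1 a^2) = trace(a^2 b a b a^2) * trace(b) - trace(a^2 b a b a^2 b)   [inverse elimination on b] = x^3*y*z^2 - x^2*y^2*z - x^2*z^3 - x^3*y + x^2*z + 2*x*y + z

x^3*y*z^2 - x^2*y^2*z - x^2*z^3 - x^3*y + x^2*z + 2*x*y + z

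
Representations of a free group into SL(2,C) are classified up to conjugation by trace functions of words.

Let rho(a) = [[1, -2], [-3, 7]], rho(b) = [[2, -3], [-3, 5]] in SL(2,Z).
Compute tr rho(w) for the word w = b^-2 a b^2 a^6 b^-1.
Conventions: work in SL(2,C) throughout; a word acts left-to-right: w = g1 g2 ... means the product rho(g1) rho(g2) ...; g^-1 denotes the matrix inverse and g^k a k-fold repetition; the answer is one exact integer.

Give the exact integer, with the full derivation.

rho(b^-1) = [[5, 3], [3, 2]]
... * rho(b^-1) = [[5, 3], [3, 2]]  ->  [[34, 21], [21, 13]]
... * rho(a) = [[1, -2], [-3, 7]]  ->  [[-29, 79], [-18, 49]]
... * rho(b) = [[2, -3], [-3, 5]]  ->  [[-295, 482], [-183, 299]]
... * rho(b) = [[2, -3], [-3, 5]]  ->  [[-2036, 3295], [-1263, 2044]]
... * rho(a) = [[1, -2], [-3, 7]]  ->  [[-11921, 27137], [-7395, 16834]]
... * rho(a) = [[1, -2], [-3, 7]]  ->  [[-93332, 213801], [-57897, 132628]]
... * rho(a) = [[1, -2], [-3, 7]]  ->  [[-734735, 1683271], [-455781, 1044190]]
... * rho(a) = [[1, -2], [-3, 7]]  ->  [[-5784548, 13252367], [-3588351, 8220892]]
... * rho(a) = [[1, -2], [-3, 7]]  ->  [[-45541649, 104335665], [-28251027, 64722946]]
... * rho(a) = [[1, -2], [-3, 7]]  ->  [[-358548644, 821432953], [-222419865, 509562676]]
... * rho(b^-1) = [[5, 3], [3, 2]]  ->  [[671555639, 567219974], [416588703, 351865757]]
tr = 671555639 + 351865757 = 1023421396

1023421396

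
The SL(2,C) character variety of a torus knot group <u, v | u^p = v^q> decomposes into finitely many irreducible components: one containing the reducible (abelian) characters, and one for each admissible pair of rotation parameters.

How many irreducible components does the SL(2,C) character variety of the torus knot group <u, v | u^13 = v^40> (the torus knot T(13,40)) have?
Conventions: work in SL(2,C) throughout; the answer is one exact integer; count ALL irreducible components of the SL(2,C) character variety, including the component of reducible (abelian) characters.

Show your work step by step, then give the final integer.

235

Gamma = < u, v | u^13 = v^40 > (torus knot T(13,40)); the central element u^13 = v^40 acts as +I or -I in any irreducible SL(2,C) representation.
So on each irreducible component the traces are pinned: tr(u) = 2*cos(pi*alpha/13) with 1 <= alpha <= 12, tr(v) = 2*cos(pi*beta/40) with 1 <= beta <= 39.
Consistency of u^13 = (-1)^alpha I with v^40 = (-1)^beta I forces alpha = beta (mod 2).
count pairs: odd alpha (6 choices) x odd beta (20), plus even alpha (6) x even beta (19): 6*20 + 6*19 = 234.
Total: 234 irreducible-character components + 1 reducible (abelian) component = 235.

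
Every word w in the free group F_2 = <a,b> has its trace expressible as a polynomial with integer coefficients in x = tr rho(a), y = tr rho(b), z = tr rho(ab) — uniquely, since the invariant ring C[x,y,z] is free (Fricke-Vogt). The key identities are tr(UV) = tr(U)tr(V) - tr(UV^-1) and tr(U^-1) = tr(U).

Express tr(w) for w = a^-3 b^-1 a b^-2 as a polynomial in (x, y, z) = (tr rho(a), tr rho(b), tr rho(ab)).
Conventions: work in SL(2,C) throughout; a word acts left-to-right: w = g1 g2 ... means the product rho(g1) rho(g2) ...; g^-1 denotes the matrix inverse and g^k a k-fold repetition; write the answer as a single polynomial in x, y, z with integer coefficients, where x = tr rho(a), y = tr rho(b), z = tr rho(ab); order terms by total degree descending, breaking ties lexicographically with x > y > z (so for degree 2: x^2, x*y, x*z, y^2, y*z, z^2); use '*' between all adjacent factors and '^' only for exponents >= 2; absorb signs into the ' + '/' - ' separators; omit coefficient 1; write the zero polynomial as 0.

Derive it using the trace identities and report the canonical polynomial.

x^3*y^2*z - x^4*y - x^2*y^3 - x^2*y*z^2 + 4*x^2*y + y*z^2 - x*z - y

trace(b^-1) = trace(b) = y
apply: trace(b^-2) = trace(b^-1)*trace(b) - trace(1) = y^2 - 2
trace(a b a) = trace(a)*trace(b a) - trace(b) = x*z - y
trace(a b a b) = trace(a b)*trace(a b) - trace(1) = z^2 - 2
trace(b a b^-1 a) = trace(a b a)*trace(b) - trace(a b a b) = x*y*z - y^2 - z^2 + 2
trace(b^-1 a^-1 b a) = trace(b a b^-1)*trace(a) - trace(b a b^-1 a) = -x*y*z + x^2 + y^2 + z^2 - 2
trace(a b^-2 a^-1 b) = trace(b^-1 a^-1 b a)*trace(b) - trace(b^-1 a^-1 b a b) = -x*y^2*z + x^2*y + y^3 + y*z^2 - 3*y
trace(a^-1 b^-1 a b^-2) = trace(a b^-2 a^-1)*trace(b) - trace(a b^-2 a^-1 b) = x*y^2*z - x^2*y - y*z^2 + y
trace(a b^-1) = trace(a)*trace(b) - trace(a b) = x*y - z
trace(a b^-2) = trace(a b^-1)*trace(b) - trace(a) = x*y^2 - y*z - x
use: trace(b^-1 a b^-2) = trace(a b^-2)*trace(b) - trace(a b^-1) = x*y^3 - y^2*z - 2*x*y + z
trace(b^-1 a b^-2 a^-2) = trace(a^-1 b^-1 a b^-2)*trace(a) - trace(a^-1 b^-1 a b^-2 a) = x^2*y^2*z - x^3*y - x*y^3 - x*y*z^2 + y^2*z + 3*x*y - z
trace(a^-3 b^-1 a b^-2) = trace(b^-1 a b^-2 a^-2)*trace(a) - trace(b^-1 a b^-2 a^-1) = x^3*y^2*z - x^4*y - x^2*y^3 - x^2*y*z^2 + 4*x^2*y + y*z^2 - x*z - y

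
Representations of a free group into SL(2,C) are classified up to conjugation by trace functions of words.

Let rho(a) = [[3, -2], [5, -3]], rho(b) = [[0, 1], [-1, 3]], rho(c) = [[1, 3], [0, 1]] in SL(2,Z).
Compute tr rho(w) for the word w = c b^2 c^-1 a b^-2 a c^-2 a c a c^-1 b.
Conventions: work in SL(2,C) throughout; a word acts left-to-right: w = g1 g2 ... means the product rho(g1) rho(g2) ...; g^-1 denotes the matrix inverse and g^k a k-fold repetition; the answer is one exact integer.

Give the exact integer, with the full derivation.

-535203

rho(c) = [[1, 3], [0, 1]]
... * rho(b) = [[0, 1], [-1, 3]]  ->  [[-3, 10], [-1, 3]]
... * rho(b) = [[0, 1], [-1, 3]]  ->  [[-10, 27], [-3, 8]]
... * rho(c^-1) = [[1, -3], [0, 1]]  ->  [[-10, 57], [-3, 17]]
... * rho(a) = [[3, -2], [5, -3]]  ->  [[255, -151], [76, -45]]
... * rho(b^-1) = [[3, -1], [1, 0]]  ->  [[614, -255], [183, -76]]
... * rho(b^-1) = [[3, -1], [1, 0]]  ->  [[1587, -614], [473, -183]]
... * rho(a) = [[3, -2], [5, -3]]  ->  [[1691, -1332], [504, -397]]
... * rho(c^-1) = [[1, -3], [0, 1]]  ->  [[1691, -6405], [504, -1909]]
... * rho(c^-1) = [[1, -3], [0, 1]]  ->  [[1691, -11478], [504, -3421]]
... * rho(a) = [[3, -2], [5, -3]]  ->  [[-52317, 31052], [-15593, 9255]]
... * rho(c) = [[1, 3], [0, 1]]  ->  [[-52317, -125899], [-15593, -37524]]
... * rho(a) = [[3, -2], [5, -3]]  ->  [[-786446, 482331], [-234399, 143758]]
... * rho(c^-1) = [[1, -3], [0, 1]]  ->  [[-786446, 2841669], [-234399, 846955]]
... * rho(b) = [[0, 1], [-1, 3]]  ->  [[-2841669, 7738561], [-846955, 2306466]]
tr = -2841669 + 2306466 = -535203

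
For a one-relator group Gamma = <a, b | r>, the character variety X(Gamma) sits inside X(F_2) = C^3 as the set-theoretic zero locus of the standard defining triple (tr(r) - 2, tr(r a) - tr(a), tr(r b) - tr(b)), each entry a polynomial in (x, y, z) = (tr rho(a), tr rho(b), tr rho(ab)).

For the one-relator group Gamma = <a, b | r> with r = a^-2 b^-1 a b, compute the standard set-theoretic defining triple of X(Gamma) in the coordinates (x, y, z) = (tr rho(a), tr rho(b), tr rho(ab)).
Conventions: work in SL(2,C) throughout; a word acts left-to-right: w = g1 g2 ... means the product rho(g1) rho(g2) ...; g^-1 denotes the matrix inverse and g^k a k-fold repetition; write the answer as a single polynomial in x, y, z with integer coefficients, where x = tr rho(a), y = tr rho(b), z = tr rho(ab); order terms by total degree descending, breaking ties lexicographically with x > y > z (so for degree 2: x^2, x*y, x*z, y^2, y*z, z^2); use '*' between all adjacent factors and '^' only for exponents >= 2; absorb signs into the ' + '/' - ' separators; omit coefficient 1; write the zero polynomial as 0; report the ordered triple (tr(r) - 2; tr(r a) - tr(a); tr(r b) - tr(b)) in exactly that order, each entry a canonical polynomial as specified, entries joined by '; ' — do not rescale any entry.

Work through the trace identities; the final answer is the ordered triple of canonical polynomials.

tr(a b a) = tr(a) * tr(b a) - tr(b) = x*z - y
tr(a b a b) = tr(b a) * tr(b a) - tr(1) = z^2 - 2
reduce: tr(b^-1 a b a) = tr(a b a) * tr(b) - tr(a b a b) = x*y*z - y^2 - z^2 + 2
so tr(a^-1 b^-1 a b) = tr(b^-1 a b) * tr(a) - tr(b^-1 a b a) = -x*y*z + x^2 + y^2 + z^2 - 2
tr(a^-2 b^-1 a b) = tr(a^-1 b^-1 a b) * tr(a) - tr(a^-1 b^-1 a b a) = -x^2*y*z + x^3 + x*y^2 + x*z^2 - 3*x
so tr(a^2) = tr(a) * tr(a) - tr(1) = x^2 - 2
tr(a b^2 a) = tr(b) * tr(a^2 b) - tr(a^2) = x*y*z - x^2 - y^2 + 2
reduce: tr(a b^2 a b) = tr(b) * tr(a b a b) - tr(a b a) = y*z^2 - x*z - y
so tr(b^-1 a b^2 a) = tr(a b^2 a) * tr(b) - tr(a b^2 a b) = x*y^2*z - x^2*y - y^3 - y*z^2 + x*z + 3*y
tr(b^-1 a b^2 a^-1) = tr(b^-1 a b^2) * tr(a) - tr(b^-1 a b^2 a) = -x*y^2*z + x^2*y + y^3 + y*z^2 - 3*y
tr(a^-2 b^-1 a b^2) = tr(b^-1 a b^2 a^-1) * tr(a) - tr(b^-1 a b^2) = -x^2*y^2*z + x^3*y + x*y^3 + x*y*z^2 - 3*x*y - z
assemble the triple (tr(r) - 2; tr(r a) - x; tr(r b) - y)

-x^2*y*z + x^3 + x*y^2 + x*z^2 - 3*x - 2; -x*y*z + x^2 + y^2 + z^2 - x - 2; -x^2*y^2*z + x^3*y + x*y^3 + x*y*z^2 - 3*x*y - y - z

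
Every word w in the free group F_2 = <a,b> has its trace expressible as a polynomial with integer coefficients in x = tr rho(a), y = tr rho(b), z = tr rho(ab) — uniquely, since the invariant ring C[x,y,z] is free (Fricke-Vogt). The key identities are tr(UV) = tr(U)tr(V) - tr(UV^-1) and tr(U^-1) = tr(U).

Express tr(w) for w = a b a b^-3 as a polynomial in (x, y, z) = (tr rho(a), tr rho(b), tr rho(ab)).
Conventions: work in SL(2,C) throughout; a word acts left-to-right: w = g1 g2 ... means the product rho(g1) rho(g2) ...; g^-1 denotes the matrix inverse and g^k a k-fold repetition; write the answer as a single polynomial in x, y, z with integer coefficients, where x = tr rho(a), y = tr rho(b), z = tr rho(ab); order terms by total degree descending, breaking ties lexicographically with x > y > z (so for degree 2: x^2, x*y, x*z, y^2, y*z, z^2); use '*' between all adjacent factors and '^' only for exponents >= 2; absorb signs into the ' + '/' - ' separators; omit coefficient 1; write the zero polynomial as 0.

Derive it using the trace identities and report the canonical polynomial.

x*y^3*z - y^4 - y^2*z^2 - 2*x*y*z + 4*y^2 + z^2 - 2

tr(a b a) = tr(a)*tr(b a) - tr(b)   [square of a] = x*z - y
tr(a b a b) = tr(a b)*tr(a b) - tr(1)   [split at a repeated a] = z^2 - 2
tr(a b a b^-1) = tr(a b a)*tr(b) - tr(a b a b)   [inverse elimination on b] = x*y*z - y^2 - z^2 + 2
tr(b^-1 a b a b^-1) = tr(a b a b^-1)*tr(b) - tr(a b a)   [inverse elimination on b] = x*y^2*z - y^3 - y*z^2 - x*z + 3*y
tr(a b a b^-3) = tr(b^-1 a b a b^-1)*tr(b) - tr(b^-1 a b a)   [inverse elimination on b] = x*y^3*z - y^4 - y^2*z^2 - 2*x*y*z + 4*y^2 + z^2 - 2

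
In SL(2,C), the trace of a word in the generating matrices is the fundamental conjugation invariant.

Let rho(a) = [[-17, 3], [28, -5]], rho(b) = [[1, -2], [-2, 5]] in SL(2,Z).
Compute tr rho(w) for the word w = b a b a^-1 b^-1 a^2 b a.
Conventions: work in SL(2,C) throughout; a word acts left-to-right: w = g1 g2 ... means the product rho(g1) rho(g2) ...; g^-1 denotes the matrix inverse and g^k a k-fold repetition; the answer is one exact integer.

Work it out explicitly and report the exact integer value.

569842974

rho(b) = [[1, -2], [-2, 5]]
... * rho(a) = [[-17, 3], [28, -5]]  ->  [[-73, 13], [174, -31]]
... * rho(b) = [[1, -2], [-2, 5]]  ->  [[-99, 211], [236, -503]]
... * rho(a^-1) = [[-5, -3], [-28, -17]]  ->  [[-5413, -3290], [12904, 7843]]
... * rho(b^-1) = [[5, 2], [2, 1]]  ->  [[-33645, -14116], [80206, 33651]]
... * rho(a) = [[-17, 3], [28, -5]]  ->  [[176717, -30355], [-421274, 72363]]
... * rho(a) = [[-17, 3], [28, -5]]  ->  [[-3854129, 681926], [9187822, -1625637]]
... * rho(b) = [[1, -2], [-2, 5]]  ->  [[-5217981, 11117888], [12439096, -26503829]]
... * rho(a) = [[-17, 3], [28, -5]]  ->  [[400006541, -71243383], [-953571844, 169836433]]
tr = 400006541 + 169836433 = 569842974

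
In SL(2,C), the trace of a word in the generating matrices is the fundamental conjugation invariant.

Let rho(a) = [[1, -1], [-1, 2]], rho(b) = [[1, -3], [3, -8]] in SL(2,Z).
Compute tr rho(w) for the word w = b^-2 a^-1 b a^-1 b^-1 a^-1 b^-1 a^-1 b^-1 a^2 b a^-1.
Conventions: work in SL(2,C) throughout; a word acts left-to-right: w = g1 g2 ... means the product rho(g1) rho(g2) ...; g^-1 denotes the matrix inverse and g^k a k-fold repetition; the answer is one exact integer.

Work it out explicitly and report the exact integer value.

rho(b^-1) = [[-8, 3], [-3, 1]]
... * rho(b^-1) = [[-8, 3], [-3, 1]]  ->  [[55, -21], [21, -8]]
... * rho(a^-1) = [[2, 1], [1, 1]]  ->  [[89, 34], [34, 13]]
... * rho(b) = [[1, -3], [3, -8]]  ->  [[191, -539], [73, -206]]
... * rho(a^-1) = [[2, 1], [1, 1]]  ->  [[-157, -348], [-60, -133]]
... * rho(b^-1) = [[-8, 3], [-3, 1]]  ->  [[2300, -819], [879, -313]]
... * rho(a^-1) = [[2, 1], [1, 1]]  ->  [[3781, 1481], [1445, 566]]
... * rho(b^-1) = [[-8, 3], [-3, 1]]  ->  [[-34691, 12824], [-13258, 4901]]
... * rho(a^-1) = [[2, 1], [1, 1]]  ->  [[-56558, -21867], [-21615, -8357]]
... * rho(b^-1) = [[-8, 3], [-3, 1]]  ->  [[518065, -191541], [197991, -73202]]
... * rho(a) = [[1, -1], [-1, 2]]  ->  [[709606, -901147], [271193, -344395]]
... * rho(a) = [[1, -1], [-1, 2]]  ->  [[1610753, -2511900], [615588, -959983]]
... * rho(b) = [[1, -3], [3, -8]]  ->  [[-5924947, 15262941], [-2264361, 5833100]]
... * rho(a^-1) = [[2, 1], [1, 1]]  ->  [[3413047, 9337994], [1304378, 3568739]]
tr = 3413047 + 3568739 = 6981786

6981786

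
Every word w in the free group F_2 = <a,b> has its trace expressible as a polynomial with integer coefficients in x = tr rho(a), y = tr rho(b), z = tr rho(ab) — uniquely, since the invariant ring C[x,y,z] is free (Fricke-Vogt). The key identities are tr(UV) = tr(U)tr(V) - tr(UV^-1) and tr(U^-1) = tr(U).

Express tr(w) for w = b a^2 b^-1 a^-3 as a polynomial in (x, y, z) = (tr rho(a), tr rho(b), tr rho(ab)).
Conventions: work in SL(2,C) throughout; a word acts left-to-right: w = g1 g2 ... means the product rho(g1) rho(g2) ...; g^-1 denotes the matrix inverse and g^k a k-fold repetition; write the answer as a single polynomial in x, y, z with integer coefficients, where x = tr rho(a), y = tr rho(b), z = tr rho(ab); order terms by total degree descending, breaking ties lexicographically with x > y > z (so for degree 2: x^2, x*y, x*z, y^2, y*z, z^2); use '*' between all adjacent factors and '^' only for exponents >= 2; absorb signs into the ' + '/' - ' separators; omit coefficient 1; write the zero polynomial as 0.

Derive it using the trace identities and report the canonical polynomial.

so trace(b^2 a) = trace(b)*trace(a b) - trace(a)  (reduce the b square) = y*z - x
trace(b^2) = trace(b)*trace(b) - trace(1)  (reduce the b square) = y^2 - 2
trace(b a^2 b) = trace(a)*trace(b^2 a) - trace(b^2)  (reduce the a square) = x*y*z - x^2 - y^2 + 2
reduce: trace(b a b a) = trace(b a)*trace(b a) - trace(1)  (split on b) = z^2 - 2
so trace(b a^2 b a) = trace(a)*trace(b a b a) - trace(b a b)  (reduce the a square) = x*z^2 - y*z - x
trace(a^-1 b a^2 b) = trace(b a^2 b)*trace(a) - trace(b a^2 b a)  (eliminate a^-1) = x^2*y*z - x^3 - x*y^2 - x*z^2 + y*z + 3*x
trace(a^-2 b a^2 b) = trace(a^-1 b a^2 b)*trace(a) - trace(a^-1 b a^2 b a)  (eliminate a^-1) = x^3*y*z - x^4 - x^2*y^2 - x^2*z^2 + 4*x^2 + y^2 - 2
so trace(a^-2 b a^2 b^-1) = trace(a^-2 b a^2)*trace(b) - trace(a^-2 b a^2 b)  (eliminate b^-1) = -x^3*y*z + x^4 + x^2*y^2 + x^2*z^2 - 4*x^2 + 2
so trace(a^-1 b a^2 b^-1) = trace(a^-1 b a^2)*trace(b) - trace(a^-1 b a^2 b)  (eliminate b^-1) = -x^2*y*z + x^3 + x*y^2 + x*z^2 - 3*x
trace(b a^2 b^-1 a^-3) = trace(a^-2 b a^2 b^-1)*trace(a) - trace(a^-2 b a^2 b^-1 a)  (eliminate a^-1) = -x^4*y*z + x^5 + x^3*y^2 + x^3*z^2 + x^2*y*z - 5*x^3 - x*y^2 - x*z^2 + 5*x

-x^4*y*z + x^5 + x^3*y^2 + x^3*z^2 + x^2*y*z - 5*x^3 - x*y^2 - x*z^2 + 5*x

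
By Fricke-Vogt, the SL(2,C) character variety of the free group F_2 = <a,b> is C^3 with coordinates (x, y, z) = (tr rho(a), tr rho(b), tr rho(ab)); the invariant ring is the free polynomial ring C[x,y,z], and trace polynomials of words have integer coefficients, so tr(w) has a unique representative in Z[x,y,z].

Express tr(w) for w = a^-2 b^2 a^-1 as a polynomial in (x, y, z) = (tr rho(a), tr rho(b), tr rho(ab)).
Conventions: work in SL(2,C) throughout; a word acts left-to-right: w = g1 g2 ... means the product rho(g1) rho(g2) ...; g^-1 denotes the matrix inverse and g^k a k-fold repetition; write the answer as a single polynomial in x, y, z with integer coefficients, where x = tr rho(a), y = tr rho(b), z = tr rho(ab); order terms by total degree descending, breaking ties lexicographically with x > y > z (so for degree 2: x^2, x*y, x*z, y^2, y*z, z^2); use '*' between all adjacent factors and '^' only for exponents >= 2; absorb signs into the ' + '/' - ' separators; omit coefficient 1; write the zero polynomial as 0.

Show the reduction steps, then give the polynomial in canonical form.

trace(b^2) = trace(b) * trace(b) - trace(1) = y^2 - 2
so trace(b^2 a) = trace(b) * trace(a b) - trace(a) = y*z - x
trace(b^2 a^-1) = trace(b^2) * trace(a) - trace(b^2 a) = x*y^2 - y*z - x
trace(b^2 a^-2) = trace(b^2 a^-1) * trace(a) - trace(b^2) = x^2*y^2 - x*y*z - x^2 - y^2 + 2
trace(a^-2 b^2 a^-1) = trace(b^2 a^-2) * trace(a) - trace(b^2 a^-1) = x^3*y^2 - x^2*y*z - x^3 - 2*x*y^2 + y*z + 3*x

x^3*y^2 - x^2*y*z - x^3 - 2*x*y^2 + y*z + 3*x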